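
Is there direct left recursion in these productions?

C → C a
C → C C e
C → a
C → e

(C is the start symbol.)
Yes, C is left-recursive

Direct left recursion occurs when N → N α for some non-terminal N (the right-hand side begins with the left-hand side itself).

C → C a: LEFT RECURSIVE (starts with C)
C → C C e: LEFT RECURSIVE (starts with C)
C → a: starts with a
C → e: starts with e

The grammar has direct left recursion on: C.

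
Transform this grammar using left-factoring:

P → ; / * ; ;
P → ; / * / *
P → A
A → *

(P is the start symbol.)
P → ; / * P'
P' → ; ;
P' → / *
P → A
A → *

Left-factoring transforms A → αβ₁ | αβ₂ into A → αA' and A' → β₁ | β₂
(α is the longest common prefix among the alternatives). Repeat until
no nonterminal has two alternatives with a common prefix.

Round 1: P has alternatives sharing prefix '; / *'. Introduce P': P → ; / * P'
  Add: P' → ; ;
  Add: P' → / *

No remaining common prefixes — done.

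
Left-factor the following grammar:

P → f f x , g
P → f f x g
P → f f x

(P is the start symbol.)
P → f f x P'
P' → , g
P' → g
P' → ε

Left-factoring transforms A → αβ₁ | αβ₂ into A → αA' and A' → β₁ | β₂
(α is the longest common prefix among the alternatives). Repeat until
no nonterminal has two alternatives with a common prefix.

Round 1: P has alternatives sharing prefix 'f f x'. Introduce P': P → f f x P'
  Add: P' → , g
  Add: P' → g
  Add: P' → ε

No remaining common prefixes — done.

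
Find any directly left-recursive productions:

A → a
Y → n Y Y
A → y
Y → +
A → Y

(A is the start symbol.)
No direct left recursion

Direct left recursion occurs when N → N α for some non-terminal N (the right-hand side begins with the left-hand side itself).

A → a: starts with a
Y → n Y Y: starts with n
A → y: starts with y
Y → +: starts with '+'
A → Y: starts with Y

No direct left recursion found.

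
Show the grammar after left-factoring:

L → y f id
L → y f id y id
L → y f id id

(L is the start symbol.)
Left-factoring transforms A → αβ₁ | αβ₂ into A → αA' and A' → β₁ | β₂
(α is the longest common prefix among the alternatives). Repeat until
no nonterminal has two alternatives with a common prefix.

Round 1: L has alternatives sharing prefix 'y f id'. Introduce L': L → y f id L'
  Add: L' → ε
  Add: L' → y id
  Add: L' → id

No remaining common prefixes — done.

Resulting grammar:
L → y f id L'
L' → ε
L' → y id
L' → id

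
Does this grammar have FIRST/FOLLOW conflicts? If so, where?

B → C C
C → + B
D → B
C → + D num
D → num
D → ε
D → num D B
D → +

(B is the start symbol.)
Yes. D → B with FOLLOW(D) on { '+' }; D → num with FOLLOW(D) on { 'num' }; D → num D B with FOLLOW(D) on { 'num' }; D → '+' with FOLLOW(D) on { '+' }

Nullable non-terminals: D.
FIRST sets used below: FIRST(B) = { '+' }

D: nullable alternative(s) D → ε; FOLLOW(D) = { '+', 'num' }
  D → B: FIRST \ {ε} = { '+' } — overlaps FOLLOW(D) on { '+' }: CONFLICT
  D → num: FIRST \ {ε} = { 'num' } — overlaps FOLLOW(D) on { 'num' }: CONFLICT
  D → ε: FIRST \ {ε} = { } — this is the only nullable alternative, skip
  D → num D B: FIRST \ {ε} = { 'num' } — overlaps FOLLOW(D) on { 'num' }: CONFLICT
  D → +: FIRST \ {ε} = { '+' } — overlaps FOLLOW(D) on { '+' }: CONFLICT

B, C have no nullable alternative, so no FIRST/FOLLOW check is needed there.

So the grammar has 4 FIRST/FOLLOW conflicts (marked CONFLICT above).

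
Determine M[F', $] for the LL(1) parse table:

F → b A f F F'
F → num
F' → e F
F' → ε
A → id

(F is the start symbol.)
F' → ε

To find M[F', $], we find productions for F' where $ is in the predict set (PREDICT(N → α) = (FIRST(α) \ {ε}) ∪ (FOLLOW(N) if α ⇒* ε)).

Relevant sets:
  FOLLOW(F') = { $, 'e' }

F' → e F: PREDICT = { 'e' }
F' → ε: PREDICT = { $, 'e' }
  $ is in predict set, so this production goes in M[F', $]

M[F', $] = F' → ε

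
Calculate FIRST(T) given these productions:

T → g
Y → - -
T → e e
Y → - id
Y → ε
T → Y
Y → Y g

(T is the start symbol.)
To compute FIRST(T), examine every production with T on the left-hand side, reading each right-hand side left to right until a non-nullable symbol is reached.

FIRST sets of the other non-terminals involved (by the same procedure, iterated to a fixed point):
  FIRST(Y) = { '-', 'g', ε }

From T → g:
  - g is a terminal: add 'g' and stop
From T → e e:
  - e is a terminal: add 'e' and stop
From T → Y:
  - Y is a non-terminal: add FIRST(Y) \ {ε} = { '-', 'g' }
    Y is nullable and nothing follows, so the whole right-hand side can vanish: ε ∈ FIRST(T)

Collecting: FIRST(T) = { '-', 'e', 'g', ε }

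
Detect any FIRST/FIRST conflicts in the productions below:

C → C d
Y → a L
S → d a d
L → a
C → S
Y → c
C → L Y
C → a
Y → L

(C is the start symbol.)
Yes. C → C d / C → S on { 'd' }; C → C d / C → L Y on { 'a' }; C → C d / C → a on { 'a' }; C → L Y / C → a on { 'a' }; Y → a L / Y → L on { 'a' }

FIRST sets of the non-terminals at (or reachable through a nullable prefix from) the front of some alternative:
  FIRST(C) = { 'a', 'd' }
  FIRST(S) = { 'd' }
  FIRST(L) = { 'a' }

Productions for C:
  C → C d: FIRST = { 'a', 'd' }
  C → S: FIRST = { 'd' }
  C → L Y: FIRST = { 'a' }
  C → a: FIRST = { 'a' }
Productions for Y:
  Y → a L: FIRST = { 'a' }
  Y → c: FIRST = { 'c' }
  Y → L: FIRST = { 'a' }
S, L have only one production, so no FIRST/FIRST conflict is possible there.

Conflict for C: C → C d and C → S
  Overlap: { 'd' }
Conflict for C: C → C d and C → L Y
  Overlap: { 'a' }
Conflict for C: C → C d and C → a
  Overlap: { 'a' }
Conflict for C: C → L Y and C → a
  Overlap: { 'a' }
Conflict for Y: Y → a L and Y → L
  Overlap: { 'a' }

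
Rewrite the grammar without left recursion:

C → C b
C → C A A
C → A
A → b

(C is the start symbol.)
C → A C'
C' → b C'
C' → A A C'
C' → ε
A → b

C is directly left-recursive. The standard transformation for
  A → A α₁ | ... | A α_m | β₁ | ... | β_n
is
  A  → β₁ A' | ... | β_n A'
  A' → α₁ A' | ... | α_m A' | ε

C → A becomes C → A C'
C → C b becomes C' → b C'
C → C A A becomes C' → A A C'
Add C' → ε

Productions for other non-terminals are unchanged:
  A → b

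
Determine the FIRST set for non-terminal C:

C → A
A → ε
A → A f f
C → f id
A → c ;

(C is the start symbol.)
{ 'c', 'f', ε }

FIRST sets of the other non-terminals involved (by the same procedure, iterated to a fixed point):
  FIRST(A) = { 'c', 'f', ε }

From C → A:
  - A is a non-terminal: add FIRST(A) \ {ε} = { 'c', 'f' }
    A is nullable and nothing follows, so the whole right-hand side can vanish: ε ∈ FIRST(C)
From C → f id:
  - f is a terminal: add 'f' and stop

Collecting: FIRST(C) = { 'c', 'f', ε }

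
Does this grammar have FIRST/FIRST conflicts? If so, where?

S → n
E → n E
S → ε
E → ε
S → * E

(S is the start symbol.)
No FIRST/FIRST conflicts.

Productions for S:
  S → n: FIRST = { 'n' }
  S → ε: FIRST = { ε }
  S → * E: FIRST = { '*' }
Productions for E:
  E → n E: FIRST = { 'n' }
  E → ε: FIRST = { ε }

All alternatives of each non-terminal have pairwise disjoint FIRST sets.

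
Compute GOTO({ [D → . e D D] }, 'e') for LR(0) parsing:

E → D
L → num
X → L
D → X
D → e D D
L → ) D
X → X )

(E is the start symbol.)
GOTO(I, 'e') = CLOSURE({ [A → αX.β] : [A → α.Xβ] ∈ I, X = 'e' })

Items with dot before 'e', with the dot advanced:
  [D → . e D D] → [D → e . D D]
Closure of the advanced items:
  [D → e . D D] has the dot before D: add [D → . X], [D → . e D D]
  [D → . X] has the dot before X: add [X → . L], [X → . X )]
  [X → . L] has the dot before L: add [L → . num], [L → . ) D]

GOTO = { [D → . X], [D → . e D D], [D → e . D D], [L → . ) D], [L → . num], [X → . L], [X → . X )] }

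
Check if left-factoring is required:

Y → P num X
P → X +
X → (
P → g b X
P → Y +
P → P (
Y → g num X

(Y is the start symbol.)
No, left-factoring is not needed

Left-factoring is needed when two productions for the same non-terminal
share a common prefix on the right-hand side.

Productions for Y:
  Y → P num X
  Y → g num X
Productions for P:
  P → X +
  P → g b X
  P → Y +
  P → P (

No common prefixes found.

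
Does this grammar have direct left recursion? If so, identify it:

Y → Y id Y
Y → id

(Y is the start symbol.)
Yes, Y is left-recursive

Direct left recursion occurs when N → N α for some non-terminal N (the right-hand side begins with the left-hand side itself).

Y → Y id Y: LEFT RECURSIVE (starts with Y)
Y → id: starts with id

The grammar has direct left recursion on: Y.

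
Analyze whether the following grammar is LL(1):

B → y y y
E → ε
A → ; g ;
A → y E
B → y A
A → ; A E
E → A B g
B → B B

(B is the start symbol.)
Relevant sets:
  FIRST(B) = { 'y' }
  FIRST(A) = { ';', 'y' }
  FOLLOW(E) = { $, ';', 'g', 'y' }

For B:
  PREDICT(B → y y y) = { 'y' }
  PREDICT(B → y A) = { 'y' }
  PREDICT(B → B B) = { 'y' }
For E:
  PREDICT(E → ε) = { $, ';', 'g', 'y' }
  PREDICT(E → A B g) = { ';', 'y' }
For A:
  PREDICT(A → ';' g ';') = { ';' }
  PREDICT(A → y E) = { 'y' }
  PREDICT(A → ';' A E) = { ';' }

Conflict found: Predict set conflict for B: { 'y' }
The grammar is NOT LL(1).

Answer: No. Predict set conflict for B: { 'y' }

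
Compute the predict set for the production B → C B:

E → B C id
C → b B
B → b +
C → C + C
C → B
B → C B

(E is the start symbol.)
PREDICT(B → C B) = (FIRST(RHS) \ {ε}) ∪ (FOLLOW(B) if ε ∈ FIRST(RHS), i.e. RHS ⇒* ε)
FIRST(C) = { 'b' }
FIRST(C B) = { 'b' }
ε ∉ FIRST(C B), so FOLLOW(B) is not added.
PREDICT(B → C B) = { 'b' }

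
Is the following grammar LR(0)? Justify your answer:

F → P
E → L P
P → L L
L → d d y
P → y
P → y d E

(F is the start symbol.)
A grammar is LR(0) if no state in the canonical LR(0) collection has:
  - both a shift item (dot before a terminal) and a complete item (shift-reduce conflict), or
  - two or more complete items (reduce-reduce conflict; the accept item [F' → F .] counts as a complete item here).

Augment with F' → F and build the canonical LR(0) collection (I0 = CLOSURE({[F' → . F]}), then GOTO on every symbol after a dot until no new states appear). It has 13 states:
  I0: { [F → . P], [F' → . F], [L → . d d y], [P → . L L], [P → . y d E], [P → . y] }  — shift
  I1: { [F' → F .] }  — accept
  I2: { [L → . d d y], [P → L . L] }  — shift
  I3: { [F → P .] }  — reduce
  I4: { [L → d . d y] }  — shift
  I5: { [P → y . d E], [P → y .] }  — shift, reduce
  I6: { [E → . L P], [L → . d d y], [P → y d . E] }  — shift
  I7: { [P → y d E .] }  — reduce
  I8: { [E → L . P], [L → . d d y], [P → . L L], [P → . y d E], [P → . y] }  — shift
  I9: { [E → L P .] }  — reduce
  I10: { [L → d d . y] }  — shift
  I11: { [L → d d y .] }  — reduce
  I12: { [P → L L .] }  — reduce

Conflict in state I5:
  Shift-reduce conflict between [P → y .] and [P → y . d E]
So the grammar is NOT LR(0).

Answer: No. Shift-reduce conflict between [P → y .] and [P → y . d E]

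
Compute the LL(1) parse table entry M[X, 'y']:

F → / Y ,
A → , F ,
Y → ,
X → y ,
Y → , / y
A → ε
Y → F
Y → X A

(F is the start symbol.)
X → y ,

To find M[X, 'y'], we find productions for X where 'y' is in the predict set (PREDICT(N → α) = (FIRST(α) \ {ε}) ∪ (FOLLOW(N) if α ⇒* ε)).

X → y ,: PREDICT = { 'y' }
  'y' is in predict set, so this production goes in M[X, 'y']

M[X, 'y'] = X → y ,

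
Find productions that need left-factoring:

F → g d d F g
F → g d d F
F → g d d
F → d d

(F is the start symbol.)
Left-factoring is needed when two productions for the same non-terminal
share a common prefix on the right-hand side.

Productions for F:
  F → g d d F g
  F → g d d F
  F → g d d
  F → d d

Found common prefix 'g d d' in productions for F

Answer: Yes, F has productions with common prefix 'g d d'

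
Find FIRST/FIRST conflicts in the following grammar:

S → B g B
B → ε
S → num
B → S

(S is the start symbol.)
Yes. S → B g B / S → num on { 'num' }

A FIRST/FIRST conflict occurs when two productions N → α and N → β for the same non-terminal have FIRST(α) ∩ FIRST(β) ≠ ∅ (with ε ∈ FIRST of a nullable right-hand side, so two nullable alternatives also conflict).

FIRST sets of the non-terminals at (or reachable through a nullable prefix from) the front of some alternative:
  FIRST(B) = { 'g', 'num', ε }
  FIRST(S) = { 'g', 'num' }

Productions for S:
  S → B g B: FIRST = { 'g', 'num' }
  S → num: FIRST = { 'num' }
Productions for B:
  B → ε: FIRST = { ε }
  B → S: FIRST = { 'g', 'num' }

Conflict for S: S → B g B and S → num
  Overlap: { 'num' }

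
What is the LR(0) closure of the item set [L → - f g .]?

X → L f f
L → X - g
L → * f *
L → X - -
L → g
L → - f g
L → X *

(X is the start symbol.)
Start with: [L → - f g .]
The dot is at the end, so nothing is added.

CLOSURE = { [L → - f g .] }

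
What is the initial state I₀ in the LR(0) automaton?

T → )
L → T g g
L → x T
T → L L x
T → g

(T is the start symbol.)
{ [L → . T g g], [L → . x T], [T → . )], [T → . L L x], [T → . g], [T' → . T] }

First, augment the grammar with T' → T
I₀ = CLOSURE({ [T' → . T] }):
  [T' → . T] has the dot before T: add [T → . )], [T → . L L x], [T → . g]
  [T → . L L x] has the dot before L: add [L → . T g g], [L → . x T]
No further items can be added.

I₀ = { [L → . T g g], [L → . x T], [T → . )], [T → . L L x], [T → . g], [T' → . T] }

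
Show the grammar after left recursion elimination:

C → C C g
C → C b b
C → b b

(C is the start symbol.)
C → b b C'
C' → C g C'
C' → b b C'
C' → ε

C is directly left-recursive. The standard transformation for
  A → A α₁ | ... | A α_m | β₁ | ... | β_n
is
  A  → β₁ A' | ... | β_n A'
  A' → α₁ A' | ... | α_m A' | ε

C → b b becomes C → b b C'
C → C C g becomes C' → C g C'
C → C b b becomes C' → b b C'
Add C' → ε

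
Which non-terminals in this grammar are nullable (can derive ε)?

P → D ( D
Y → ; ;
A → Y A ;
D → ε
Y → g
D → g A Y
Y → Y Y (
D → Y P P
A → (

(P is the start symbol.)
A non-terminal is nullable if it can derive ε (the empty string): either it has an ε-production, or it has a production whose right-hand side consists entirely of nullable non-terminals.

ε-productions: D → ε
So D is immediately nullable.
No further non-terminal can be added: every production for the remaining non-terminals contains a terminal or a non-nullable non-terminal.
Nullable = { 'D' }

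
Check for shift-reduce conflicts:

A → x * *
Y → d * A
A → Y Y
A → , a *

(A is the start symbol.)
No shift-reduce conflicts

A shift-reduce conflict occurs when an LR(0) state has both:
  - a complete (reduce) item [A → α .] (dot at the end), and
  - a shift item [B → β . c γ] (dot before a terminal).

Augment with A' → A and build the canonical LR(0) collection (I0 = CLOSURE({[A' → . A]}), then GOTO on every symbol after a dot until no new states appear). It has 13 states:
  I0: { [A → . , a *], [A → . Y Y], [A → . x * *], [A' → . A], [Y → . d * A] }  — shift
  I1: { [A → , . a *] }  — shift
  I2: { [A' → A .] }  — accept
  I3: { [A → Y . Y], [Y → . d * A] }  — shift
  I4: { [Y → d . * A] }  — shift
  I5: { [A → x . * *] }  — shift
  I6: { [A → x * . *] }  — shift
  I7: { [A → x * * .] }  — reduce
  I8: { [A → . , a *], [A → . Y Y], [A → . x * *], [Y → . d * A], [Y → d * . A] }  — shift
  I9: { [Y → d * A .] }  — reduce
  I10: { [A → Y Y .] }  — reduce
  I11: { [A → , a . *] }  — shift
  I12: { [A → , a * .] }  — reduce

No state contains both a complete item and a shift item.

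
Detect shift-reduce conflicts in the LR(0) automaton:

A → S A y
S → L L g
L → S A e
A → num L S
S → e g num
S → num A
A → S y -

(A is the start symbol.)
A shift-reduce conflict occurs when an LR(0) state has both:
  - a complete (reduce) item [A → α .] (dot at the end), and
  - a shift item [B → β . c γ] (dot before a terminal).

Augment with A' → A and build the canonical LR(0) collection (I0 = CLOSURE({[A' → . A]}), then GOTO on every symbol after a dot until no new states appear). It has 21 states:
  I0: { [A → . S A y], [A → . S y -], [A → . num L S], [A' → . A], [L → . S A e], [S → . L L g], [S → . e g num], [S → . num A] }  — shift
  I1: { [A' → A .] }  — accept
  I2: { [L → . S A e], [S → . L L g], [S → . e g num], [S → . num A], [S → L . L g] }  — shift
  I3: { [A → . S A y], [A → . S y -], [A → . num L S], [A → S . A y], [A → S . y -], [L → . S A e], [L → S . A e], [S → . L L g], [S → . e g num], [S → . num A] }  — shift
  I4: { [S → e . g num] }  — shift
  I5: { [A → . S A y], [A → . S y -], [A → . num L S], [A → num . L S], [L → . S A e], [S → . L L g], [S → . e g num], [S → . num A], [S → num . A] }  — shift
  I6: { [S → num A .] }  — reduce
  I7: { [A → num L . S], [L → . S A e], [S → . L L g], [S → . e g num], [S → . num A], [S → L . L g] }  — shift
  I8: { [L → . S A e], [S → . L L g], [S → . e g num], [S → . num A], [S → L . L g], [S → L L . g] }  — shift
  I9: { [A → . S A y], [A → . S y -], [A → . num L S], [A → num L S .], [L → . S A e], [L → S . A e], [S → . L L g], [S → . e g num], [S → . num A] }  — shift, reduce
  I10: { [A → . S A y], [A → . S y -], [A → . num L S], [L → . S A e], [S → . L L g], [S → . e g num], [S → . num A], [S → num . A] }  — shift
  I11: { [L → S A . e] }  — shift
  I12: { [L → S A e .] }  — reduce
  I13: { [A → . S A y], [A → . S y -], [A → . num L S], [L → . S A e], [L → S . A e], [S → . L L g], [S → . e g num], [S → . num A] }  — shift
  I14: { [S → L L g .] }  — reduce
  I15: { [S → e g . num] }  — shift
  I16: { [S → e g num .] }  — reduce
  I17: { [A → S A . y], [L → S A . e] }  — shift
  I18: { [A → S y . -] }  — shift
  I19: { [A → S y - .] }  — reduce
  I20: { [A → S A y .] }  — reduce

I9 contains reduce item [A → num L S .] and shift items [A → . num L S], [S → . e g num], [S → . num A] — shift-reduce conflict.

Answer: Yes — I9: [A → num L S .] vs [A → . num L S]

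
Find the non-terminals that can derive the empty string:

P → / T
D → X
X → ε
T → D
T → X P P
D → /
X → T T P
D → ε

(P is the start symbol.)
{ 'D', 'T', 'X' }

ε-productions: X → ε, D → ε
So X, D are immediately nullable.
T → D: every symbol on the right is nullable, so T is nullable too.
No further non-terminal can be added: every production for the remaining non-terminals contains a terminal or a non-nullable non-terminal.
Nullable = { 'D', 'T', 'X' }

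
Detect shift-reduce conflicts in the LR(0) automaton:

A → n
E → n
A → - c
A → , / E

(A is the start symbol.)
A shift-reduce conflict occurs when an LR(0) state has both:
  - a complete (reduce) item [A → α .] (dot at the end), and
  - a shift item [B → β . c γ] (dot before a terminal).

Augment with A' → A and build the canonical LR(0) collection (I0 = CLOSURE({[A' → . A]}), then GOTO on every symbol after a dot until no new states appear). It has 9 states:
  I0: { [A → . , / E], [A → . - c], [A → . n], [A' → . A] }  — shift
  I1: { [A → , . / E] }  — shift
  I2: { [A → - . c] }  — shift
  I3: { [A' → A .] }  — accept
  I4: { [A → n .] }  — reduce
  I5: { [A → - c .] }  — reduce
  I6: { [A → , / . E], [E → . n] }  — shift
  I7: { [A → , / E .] }  — reduce
  I8: { [E → n .] }  — reduce

No state contains both a complete item and a shift item.

Answer: No shift-reduce conflicts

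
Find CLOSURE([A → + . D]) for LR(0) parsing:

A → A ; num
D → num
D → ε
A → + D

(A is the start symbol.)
To compute CLOSURE, for each item [A → α.Bβ] where B is a non-terminal, add [B → .γ] for all productions B → γ; repeat for the newly added items until nothing changes.

Start with: [A → + . D]
  [A → + . D] has the dot before D: add [D → . num], [D → .]
No further items can be added.

CLOSURE = { [A → + . D], [D → . num], [D → .] }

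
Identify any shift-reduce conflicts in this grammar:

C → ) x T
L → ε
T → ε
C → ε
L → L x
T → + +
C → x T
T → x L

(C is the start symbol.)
Augment with C' → C and build the canonical LR(0) collection (I0 = CLOSURE({[C' → . C]}), then GOTO on every symbol after a dot until no new states appear). It has 12 states:
  I0: { [C → . ) x T], [C → . x T], [C → .], [C' → . C] }  — shift, reduce
  I1: { [C → ) . x T] }  — shift
  I2: { [C' → C .] }  — accept
  I3: { [C → x . T], [T → . + +], [T → . x L], [T → .] }  — shift, reduce
  I4: { [T → + . +] }  — shift
  I5: { [C → x T .] }  — reduce
  I6: { [L → . L x], [L → .], [T → x . L] }  — reduce
  I7: { [L → L . x], [T → x L .] }  — shift, reduce
  I8: { [L → L x .] }  — reduce
  I9: { [T → + + .] }  — reduce
  I10: { [C → ) x . T], [T → . + +], [T → . x L], [T → .] }  — shift, reduce
  I11: { [C → ) x T .] }  — reduce

I0 contains reduce item [C → .] and shift items [C → . ) x T], [C → . x T] — shift-reduce conflict.
I3 contains reduce item [T → .] and shift items [T → . + +], [T → . x L] — shift-reduce conflict.
I7 contains reduce item [T → x L .] and shift item [L → L . x] — shift-reduce conflict.
I10 contains reduce item [T → .] and shift items [T → . + +], [T → . x L] — shift-reduce conflict.

Answer: Yes — I0: [C → .] vs [C → . ) x T]; I3: [T → .] vs [T → . + +]; I7: [T → x L .] vs [L → L . x]; I10: [T → .] vs [T → . + +]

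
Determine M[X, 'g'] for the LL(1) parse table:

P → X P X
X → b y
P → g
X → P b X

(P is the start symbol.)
To find M[X, 'g'], we find productions for X where 'g' is in the predict set (PREDICT(N → α) = (FIRST(α) \ {ε}) ∪ (FOLLOW(N) if α ⇒* ε)).

Relevant sets:
  FIRST(P) = { 'b', 'g' }

X → b y: PREDICT = { 'b' }
X → P b X: PREDICT = { 'b', 'g' }
  'g' is in predict set, so this production goes in M[X, 'g']

M[X, 'g'] = X → P b X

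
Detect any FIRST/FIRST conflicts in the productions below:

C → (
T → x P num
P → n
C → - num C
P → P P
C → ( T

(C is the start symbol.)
Yes. C → '(' / C → '(' T on { '(' }; P → n / P → P P on { 'n' }

A FIRST/FIRST conflict occurs when two productions N → α and N → β for the same non-terminal have FIRST(α) ∩ FIRST(β) ≠ ∅ (with ε ∈ FIRST of a nullable right-hand side, so two nullable alternatives also conflict).

FIRST sets of the non-terminals at (or reachable through a nullable prefix from) the front of some alternative:
  FIRST(P) = { 'n' }

Productions for C:
  C → (: FIRST = { '(' }
  C → - num C: FIRST = { '-' }
  C → ( T: FIRST = { '(' }
Productions for P:
  P → n: FIRST = { 'n' }
  P → P P: FIRST = { 'n' }
T has only one production, so no FIRST/FIRST conflict is possible there.

Conflict for C: C → ( and C → ( T
  Overlap: { '(' }
Conflict for P: P → n and P → P P
  Overlap: { 'n' }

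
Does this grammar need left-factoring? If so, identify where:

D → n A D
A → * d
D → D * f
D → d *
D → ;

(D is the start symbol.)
Left-factoring is needed when two productions for the same non-terminal
share a common prefix on the right-hand side.

Productions for D:
  D → n A D
  D → D * f
  D → d *
  D → ;

No common prefixes found.

Answer: No, left-factoring is not needed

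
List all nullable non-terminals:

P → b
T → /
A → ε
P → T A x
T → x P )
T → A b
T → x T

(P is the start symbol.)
{ 'A' }

A non-terminal is nullable if it can derive ε (the empty string): either it has an ε-production, or it has a production whose right-hand side consists entirely of nullable non-terminals.

ε-productions: A → ε
So A is immediately nullable.
No further non-terminal can be added: every production for the remaining non-terminals contains a terminal or a non-nullable non-terminal.
Nullable = { 'A' }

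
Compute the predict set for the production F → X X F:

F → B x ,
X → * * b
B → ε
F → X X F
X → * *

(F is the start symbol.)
{ '*' }

PREDICT(F → X X F) = (FIRST(RHS) \ {ε}) ∪ (FOLLOW(F) if ε ∈ FIRST(RHS), i.e. RHS ⇒* ε)
FIRST(X) = { '*' }
FIRST(X X F) = { '*' }
ε ∉ FIRST(X X F), so FOLLOW(F) is not added.
PREDICT(F → X X F) = { '*' }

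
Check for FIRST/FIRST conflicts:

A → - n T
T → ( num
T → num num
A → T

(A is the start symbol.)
A FIRST/FIRST conflict occurs when two productions N → α and N → β for the same non-terminal have FIRST(α) ∩ FIRST(β) ≠ ∅ (with ε ∈ FIRST of a nullable right-hand side, so two nullable alternatives also conflict).

FIRST sets of the non-terminals at (or reachable through a nullable prefix from) the front of some alternative:
  FIRST(T) = { '(', 'num' }

Productions for A:
  A → - n T: FIRST = { '-' }
  A → T: FIRST = { '(', 'num' }
Productions for T:
  T → ( num: FIRST = { '(' }
  T → num num: FIRST = { 'num' }

All alternatives of each non-terminal have pairwise disjoint FIRST sets.

Answer: No FIRST/FIRST conflicts.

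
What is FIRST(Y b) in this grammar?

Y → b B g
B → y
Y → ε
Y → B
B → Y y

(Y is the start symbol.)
FIRST sets of the non-terminals involved (from the grammar, by fixed-point iteration):
  FIRST(Y) = { 'b', 'y', ε }

To compute FIRST(Y b), process the symbols left to right:
Symbol Y is a non-terminal. Add FIRST(Y) \ {ε} = { 'b', 'y' }
Y is nullable (ε ∈ FIRST(Y)), continue to the next symbol.
Symbol b is a terminal. Add 'b' and stop.
FIRST(Y b) = { 'b', 'y' }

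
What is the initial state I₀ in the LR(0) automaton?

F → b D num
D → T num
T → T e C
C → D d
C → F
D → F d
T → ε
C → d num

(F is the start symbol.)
First, augment the grammar with F' → F
I₀ = CLOSURE({ [F' → . F] }):
  [F' → . F] has the dot before F: add [F → . b D num]
No further items can be added.

I₀ = { [F → . b D num], [F' → . F] }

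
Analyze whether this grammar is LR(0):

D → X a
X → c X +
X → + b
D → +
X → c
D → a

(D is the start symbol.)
Augment with D' → D and build the canonical LR(0) collection (I0 = CLOSURE({[D' → . D]}), then GOTO on every symbol after a dot until no new states appear). It has 11 states:
  I0: { [D → . +], [D → . X a], [D → . a], [D' → . D], [X → . + b], [X → . c X +], [X → . c] }  — shift
  I1: { [D → + .], [X → + . b] }  — shift, reduce
  I2: { [D' → D .] }  — accept
  I3: { [D → X . a] }  — shift
  I4: { [D → a .] }  — reduce
  I5: { [X → . + b], [X → . c X +], [X → . c], [X → c . X +], [X → c .] }  — shift, reduce
  I6: { [X → + . b] }  — shift
  I7: { [X → c X . +] }  — shift
  I8: { [X → c X + .] }  — reduce
  I9: { [X → + b .] }  — reduce
  I10: { [D → X a .] }  — reduce

Conflict in state I1:
  Shift-reduce conflict between [D → + .] and [X → + . b]
So the grammar is NOT LR(0).

Answer: No. Shift-reduce conflict between [D → + .] and [X → + . b]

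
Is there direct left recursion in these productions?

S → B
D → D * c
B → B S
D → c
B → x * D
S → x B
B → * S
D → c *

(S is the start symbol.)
Direct left recursion occurs when N → N α for some non-terminal N (the right-hand side begins with the left-hand side itself).

S → B: starts with B
D → D * c: LEFT RECURSIVE (starts with D)
B → B S: LEFT RECURSIVE (starts with B)
D → c: starts with c
B → x * D: starts with x
S → x B: starts with x
B → * S: starts with '*'
D → c *: starts with c

The grammar has direct left recursion on: D, B.

Answer: Yes, D, B are left-recursive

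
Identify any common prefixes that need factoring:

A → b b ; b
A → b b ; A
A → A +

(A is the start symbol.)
Left-factoring is needed when two productions for the same non-terminal
share a common prefix on the right-hand side.

Productions for A:
  A → b b ; b
  A → b b ; A
  A → A +

Found common prefix 'b b ;' in productions for A

Answer: Yes, A has productions with common prefix 'b b ;'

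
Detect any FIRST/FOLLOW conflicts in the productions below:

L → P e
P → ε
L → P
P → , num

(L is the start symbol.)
A FIRST/FOLLOW conflict occurs when a non-terminal N has a nullable alternative N → β (β ⇒* ε) and another alternative N → α with FIRST(α) ∩ FOLLOW(N) ≠ ∅: on such a lookahead the parser cannot decide between expanding α and letting N vanish via β.

Nullable non-terminals: L, P.
FIRST sets used below: FIRST(P) = { ',', ε }

L: nullable alternative(s) L → P; FOLLOW(L) = { $ }
  L → P e: FIRST \ {ε} = { ',', 'e' } — disjoint from FOLLOW(L)
  L → P: FIRST \ {ε} = { ',' } — this is the only nullable alternative, skip

P: nullable alternative(s) P → ε; FOLLOW(P) = { $, 'e' }
  P → ε: FIRST \ {ε} = { } — this is the only nullable alternative, skip
  P → , num: FIRST \ {ε} = { ',' } — disjoint from FOLLOW(P)

No FIRST/FOLLOW conflicts found.

Answer: No FIRST/FOLLOW conflicts.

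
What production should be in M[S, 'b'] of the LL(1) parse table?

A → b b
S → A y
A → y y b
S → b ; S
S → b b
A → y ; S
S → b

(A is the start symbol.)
S → A y, S → b ; S, S → b b, S → b

To find M[S, 'b'], we find productions for S where 'b' is in the predict set (PREDICT(N → α) = (FIRST(α) \ {ε}) ∪ (FOLLOW(N) if α ⇒* ε)).

Relevant sets:
  FIRST(A) = { 'b', 'y' }

S → A y: PREDICT = { 'b', 'y' }
  'b' is in predict set, so this production goes in M[S, 'b']
S → b ; S: PREDICT = { 'b' }
  'b' is in predict set, so this production goes in M[S, 'b']
S → b b: PREDICT = { 'b' }
  'b' is in predict set, so this production goes in M[S, 'b']
S → b: PREDICT = { 'b' }
  'b' is in predict set, so this production goes in M[S, 'b']

M[S, 'b'] = S → A y, S → b ; S, S → b b, S → b  (a multiply-defined cell — the grammar is not LL(1))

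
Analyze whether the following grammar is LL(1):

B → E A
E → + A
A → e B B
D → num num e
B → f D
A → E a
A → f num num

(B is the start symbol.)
Yes, the grammar is LL(1).

Relevant sets:
  FIRST(E) = { '+' }

For B:
  PREDICT(B → E A) = { '+' }
  PREDICT(B → f D) = { 'f' }
For A:
  PREDICT(A → e B B) = { 'e' }
  PREDICT(A → E a) = { '+' }
  PREDICT(A → f num num) = { 'f' }
E, D have a single production, so nothing to check there.

All predict sets are disjoint. The grammar IS LL(1).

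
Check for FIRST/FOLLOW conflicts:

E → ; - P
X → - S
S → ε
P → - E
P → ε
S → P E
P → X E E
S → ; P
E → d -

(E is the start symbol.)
Yes. S → P E with FOLLOW(S) on { ';', 'd' }; S → ';' P with FOLLOW(S) on { ';' }

A FIRST/FOLLOW conflict occurs when a non-terminal N has a nullable alternative N → β (β ⇒* ε) and another alternative N → α with FIRST(α) ∩ FOLLOW(N) ≠ ∅: on such a lookahead the parser cannot decide between expanding α and letting N vanish via β.

Nullable non-terminals: P, S.
FIRST sets used below: FIRST(X) = { '-' }, FIRST(P) = { '-', ε }, FIRST(E) = { ';', 'd' }

P: nullable alternative(s) P → ε; FOLLOW(P) = { $, ';', 'd' }
  P → - E: FIRST \ {ε} = { '-' } — disjoint from FOLLOW(P)
  P → ε: FIRST \ {ε} = { } — this is the only nullable alternative, skip
  P → X E E: FIRST \ {ε} = { '-' } — disjoint from FOLLOW(P)

S: nullable alternative(s) S → ε; FOLLOW(S) = { ';', 'd' }
  S → ε: FIRST \ {ε} = { } — this is the only nullable alternative, skip
  S → P E: FIRST \ {ε} = { '-', ';', 'd' } — overlaps FOLLOW(S) on { ';', 'd' }: CONFLICT
  S → ; P: FIRST \ {ε} = { ';' } — overlaps FOLLOW(S) on { ';' }: CONFLICT

E, X have no nullable alternative, so no FIRST/FOLLOW check is needed there.

So the grammar has 2 FIRST/FOLLOW conflicts (marked CONFLICT above).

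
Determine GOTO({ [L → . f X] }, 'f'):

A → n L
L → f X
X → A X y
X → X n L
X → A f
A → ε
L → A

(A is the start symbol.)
{ [A → . n L], [A → .], [L → f . X], [X → . A X y], [X → . A f], [X → . X n L] }

GOTO(I, 'f') = CLOSURE({ [A → αX.β] : [A → α.Xβ] ∈ I, X = 'f' })

Items with dot before 'f', with the dot advanced:
  [L → . f X] → [L → f . X]
Closure of the advanced items:
  [L → f . X] has the dot before X: add [X → . A X y], [X → . X n L], [X → . A f]
  [X → . A X y] has the dot before A: add [A → . n L], [A → .]

GOTO = { [A → . n L], [A → .], [L → f . X], [X → . A X y], [X → . A f], [X → . X n L] }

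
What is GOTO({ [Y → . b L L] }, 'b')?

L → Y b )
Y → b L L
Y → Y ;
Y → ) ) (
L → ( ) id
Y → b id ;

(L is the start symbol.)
{ [L → . ( ) id], [L → . Y b )], [Y → . ) ) (], [Y → . Y ;], [Y → . b L L], [Y → . b id ;], [Y → b . L L] }

GOTO(I, 'b') = CLOSURE({ [A → αX.β] : [A → α.Xβ] ∈ I, X = 'b' })

Items with dot before 'b', with the dot advanced:
  [Y → . b L L] → [Y → b . L L]
Closure of the advanced items:
  [Y → b . L L] has the dot before L: add [L → . Y b )], [L → . ( ) id]
  [L → . Y b )] has the dot before Y: add [Y → . b L L], [Y → . Y ;], [Y → . ) ) (], [Y → . b id ;]

GOTO = { [L → . ( ) id], [L → . Y b )], [Y → . ) ) (], [Y → . Y ;], [Y → . b L L], [Y → . b id ;], [Y → b . L L] }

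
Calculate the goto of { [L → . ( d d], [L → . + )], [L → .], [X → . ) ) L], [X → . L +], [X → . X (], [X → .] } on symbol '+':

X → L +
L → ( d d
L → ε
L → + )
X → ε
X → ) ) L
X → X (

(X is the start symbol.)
GOTO(I, '+') = CLOSURE({ [A → αX.β] : [A → α.Xβ] ∈ I, X = '+' })

Items with dot before '+', with the dot advanced:
  [L → . + )] → [L → + . )]
Closure adds nothing (no advanced item has the dot before a non-terminal).

GOTO = { [L → + . )] }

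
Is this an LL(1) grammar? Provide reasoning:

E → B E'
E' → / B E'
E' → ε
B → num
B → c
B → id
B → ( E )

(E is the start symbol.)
Relevant sets:
  FOLLOW(E') = { $, ')' }

For E':
  PREDICT(E' → '/' B E') = { '/' }
  PREDICT(E' → ε) = { $, ')' }
For B:
  PREDICT(B → num) = { 'num' }
  PREDICT(B → c) = { 'c' }
  PREDICT(B → id) = { 'id' }
  PREDICT(B → '(' E ')') = { '(' }
E has a single production, so nothing to check there.

All predict sets are disjoint. The grammar IS LL(1).

Answer: Yes, the grammar is LL(1).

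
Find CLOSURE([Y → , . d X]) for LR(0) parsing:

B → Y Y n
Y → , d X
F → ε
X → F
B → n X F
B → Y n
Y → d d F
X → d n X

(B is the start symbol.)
{ [Y → , . d X] }

To compute CLOSURE, for each item [A → α.Bβ] where B is a non-terminal, add [B → .γ] for all productions B → γ; repeat for the newly added items until nothing changes.

Start with: [Y → , . d X]
The dot precedes the terminal d, so nothing is added.

CLOSURE = { [Y → , . d X] }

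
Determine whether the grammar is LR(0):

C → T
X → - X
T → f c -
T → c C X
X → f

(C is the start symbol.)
Yes, the grammar is LR(0)

A grammar is LR(0) if no state in the canonical LR(0) collection has:
  - both a shift item (dot before a terminal) and a complete item (shift-reduce conflict), or
  - two or more complete items (reduce-reduce conflict; the accept item [C' → C .] counts as a complete item here).

Augment with C' → C and build the canonical LR(0) collection (I0 = CLOSURE({[C' → . C]}), then GOTO on every symbol after a dot until no new states appear). It has 12 states:
  I0: { [C → . T], [C' → . C], [T → . c C X], [T → . f c -] }  — shift
  I1: { [C' → C .] }  — accept
  I2: { [C → T .] }  — reduce
  I3: { [C → . T], [T → . c C X], [T → . f c -], [T → c . C X] }  — shift
  I4: { [T → f . c -] }  — shift
  I5: { [T → f c . -] }  — shift
  I6: { [T → f c - .] }  — reduce
  I7: { [T → c C . X], [X → . - X], [X → . f] }  — shift
  I8: { [X → - . X], [X → . - X], [X → . f] }  — shift
  I9: { [T → c C X .] }  — reduce
  I10: { [X → f .] }  — reduce
  I11: { [X → - X .] }  — reduce

Every state is either a pure shift/goto state or contains exactly one complete item and nothing to shift — no conflicts. The grammar is LR(0).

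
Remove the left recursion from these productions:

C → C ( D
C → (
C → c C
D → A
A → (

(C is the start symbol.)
C → ( C'
C → c C C'
C' → ( D C'
C' → ε
D → A
A → (

C is directly left-recursive. The standard transformation for
  A → A α₁ | ... | A α_m | β₁ | ... | β_n
is
  A  → β₁ A' | ... | β_n A'
  A' → α₁ A' | ... | α_m A' | ε

C → ( becomes C → ( C'
C → c C becomes C → c C C'
C → C ( D becomes C' → ( D C'
Add C' → ε

Productions for other non-terminals are unchanged:
  D → A
  A → (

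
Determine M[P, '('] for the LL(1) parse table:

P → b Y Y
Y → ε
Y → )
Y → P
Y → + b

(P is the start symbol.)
Empty (error entry)

To find M[P, '('], we find productions for P where '(' is in the predict set (PREDICT(N → α) = (FIRST(α) \ {ε}) ∪ (FOLLOW(N) if α ⇒* ε)).

P → b Y Y: PREDICT = { 'b' }

M[P, '('] is empty (no production applies)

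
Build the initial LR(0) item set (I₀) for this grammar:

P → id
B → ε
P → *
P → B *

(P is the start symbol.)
First, augment the grammar with P' → P
I₀ = CLOSURE({ [P' → . P] }):
  [P' → . P] has the dot before P: add [P → . id], [P → . *], [P → . B *]
  [P → . B *] has the dot before B: add [B → .]
No further items can be added.

I₀ = { [B → .], [P → . *], [P → . B *], [P → . id], [P' → . P] }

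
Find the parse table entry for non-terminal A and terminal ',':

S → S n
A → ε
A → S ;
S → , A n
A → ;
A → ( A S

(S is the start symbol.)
A → ε, A → S ;

To find M[A, ','], we find productions for A where ',' is in the predict set (PREDICT(N → α) = (FIRST(α) \ {ε}) ∪ (FOLLOW(N) if α ⇒* ε)).

Relevant sets:
  FIRST(S) = { ',' }
  FOLLOW(A) = { ',', 'n' }

A → ε: PREDICT = { ',', 'n' }
  ',' is in predict set, so this production goes in M[A, ',']
A → S ;: PREDICT = { ',' }
  ',' is in predict set, so this production goes in M[A, ',']
A → ;: PREDICT = { ';' }
A → ( A S: PREDICT = { '(' }

M[A, ','] = A → ε, A → S ;  (a multiply-defined cell — the grammar is not LL(1))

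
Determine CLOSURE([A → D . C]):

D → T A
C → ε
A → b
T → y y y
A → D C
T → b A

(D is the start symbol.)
To compute CLOSURE, for each item [A → α.Bβ] where B is a non-terminal, add [B → .γ] for all productions B → γ; repeat for the newly added items until nothing changes.

Start with: [A → D . C]
  [A → D . C] has the dot before C: add [C → .]
No further items can be added.

CLOSURE = { [A → D . C], [C → .] }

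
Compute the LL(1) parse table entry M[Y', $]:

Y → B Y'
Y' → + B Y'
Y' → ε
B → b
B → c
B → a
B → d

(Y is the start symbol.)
To find M[Y', $], we find productions for Y' where $ is in the predict set (PREDICT(N → α) = (FIRST(α) \ {ε}) ∪ (FOLLOW(N) if α ⇒* ε)).

Relevant sets:
  FOLLOW(Y') = { $ }

Y' → + B Y': PREDICT = { '+' }
Y' → ε: PREDICT = { $ }
  $ is in predict set, so this production goes in M[Y', $]

M[Y', $] = Y' → ε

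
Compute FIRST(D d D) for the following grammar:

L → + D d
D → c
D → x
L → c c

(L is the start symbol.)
FIRST sets of the non-terminals involved (from the grammar, by fixed-point iteration):
  FIRST(D) = { 'c', 'x' }

To compute FIRST(D d D), process the symbols left to right:
Symbol D is a non-terminal. Add FIRST(D) \ {ε} = { 'c', 'x' }
D is not nullable (ε ∉ FIRST(D)), so stop here.
FIRST(D d D) = { 'c', 'x' }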